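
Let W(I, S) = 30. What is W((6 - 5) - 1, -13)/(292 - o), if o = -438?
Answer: 3/73 ≈ 0.041096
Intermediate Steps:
W((6 - 5) - 1, -13)/(292 - o) = 30/(292 - 1*(-438)) = 30/(292 + 438) = 30/730 = 30*(1/730) = 3/73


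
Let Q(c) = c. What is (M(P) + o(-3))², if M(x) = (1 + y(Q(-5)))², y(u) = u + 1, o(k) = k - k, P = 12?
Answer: 81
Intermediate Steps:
o(k) = 0
y(u) = 1 + u
M(x) = 9 (M(x) = (1 + (1 - 5))² = (1 - 4)² = (-3)² = 9)
(M(P) + o(-3))² = (9 + 0)² = 9² = 81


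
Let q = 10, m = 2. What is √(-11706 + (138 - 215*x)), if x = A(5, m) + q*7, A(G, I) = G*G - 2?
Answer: 3*I*√3507 ≈ 177.66*I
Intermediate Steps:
A(G, I) = -2 + G² (A(G, I) = G² - 2 = -2 + G²)
x = 93 (x = (-2 + 5²) + 10*7 = (-2 + 25) + 70 = 23 + 70 = 93)
√(-11706 + (138 - 215*x)) = √(-11706 + (138 - 215*93)) = √(-11706 + (138 - 19995)) = √(-11706 - 19857) = √(-31563) = 3*I*√3507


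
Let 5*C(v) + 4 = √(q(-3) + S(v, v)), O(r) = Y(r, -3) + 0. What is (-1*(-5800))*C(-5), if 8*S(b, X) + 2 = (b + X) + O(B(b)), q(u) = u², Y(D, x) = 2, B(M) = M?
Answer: -4640 + 580*√31 ≈ -1410.7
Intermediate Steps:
O(r) = 2 (O(r) = 2 + 0 = 2)
S(b, X) = X/8 + b/8 (S(b, X) = -¼ + ((b + X) + 2)/8 = -¼ + ((X + b) + 2)/8 = -¼ + (2 + X + b)/8 = -¼ + (¼ + X/8 + b/8) = X/8 + b/8)
C(v) = -⅘ + √(9 + v/4)/5 (C(v) = -⅘ + √((-3)² + (v/8 + v/8))/5 = -⅘ + √(9 + v/4)/5)
(-1*(-5800))*C(-5) = (-1*(-5800))*(-⅘ + √(36 - 5)/10) = 5800*(-⅘ + √31/10) = -4640 + 580*√31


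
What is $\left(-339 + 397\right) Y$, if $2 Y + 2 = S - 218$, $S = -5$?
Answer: $-6525$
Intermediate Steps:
$Y = - \frac{225}{2}$ ($Y = -1 + \frac{-5 - 218}{2} = -1 + \frac{1}{2} \left(-223\right) = -1 - \frac{223}{2} = - \frac{225}{2} \approx -112.5$)
$\left(-339 + 397\right) Y = \left(-339 + 397\right) \left(- \frac{225}{2}\right) = 58 \left(- \frac{225}{2}\right) = -6525$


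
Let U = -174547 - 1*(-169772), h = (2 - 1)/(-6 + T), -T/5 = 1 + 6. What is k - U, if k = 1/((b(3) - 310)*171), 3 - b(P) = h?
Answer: 10276783609/2152206 ≈ 4775.0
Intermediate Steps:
T = -35 (T = -5*(1 + 6) = -5*7 = -35)
h = -1/41 (h = (2 - 1)/(-6 - 35) = 1/(-41) = 1*(-1/41) = -1/41 ≈ -0.024390)
b(P) = 124/41 (b(P) = 3 - 1*(-1/41) = 3 + 1/41 = 124/41)
U = -4775 (U = -174547 + 169772 = -4775)
k = -41/2152206 (k = 1/((124/41 - 310)*171) = 1/(-12586/41*171) = 1/(-2152206/41) = -41/2152206 ≈ -1.9050e-5)
k - U = -41/2152206 - 1*(-4775) = -41/2152206 + 4775 = 10276783609/2152206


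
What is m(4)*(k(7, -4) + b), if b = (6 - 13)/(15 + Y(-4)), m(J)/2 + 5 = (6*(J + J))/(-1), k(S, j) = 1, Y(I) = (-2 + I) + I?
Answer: 212/5 ≈ 42.400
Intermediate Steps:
Y(I) = -2 + 2*I
m(J) = -10 - 24*J (m(J) = -10 + 2*((6*(J + J))/(-1)) = -10 + 2*((6*(2*J))*(-1)) = -10 + 2*((12*J)*(-1)) = -10 + 2*(-12*J) = -10 - 24*J)
b = -7/5 (b = (6 - 13)/(15 + (-2 + 2*(-4))) = -7/(15 + (-2 - 8)) = -7/(15 - 10) = -7/5 ≈ -1.4000)
m(4)*(k(7, -4) + b) = (-10 - 24*4)*(1 - 7/5) = (-10 - 96)*(-⅖) = -106*(-⅖) = 212/5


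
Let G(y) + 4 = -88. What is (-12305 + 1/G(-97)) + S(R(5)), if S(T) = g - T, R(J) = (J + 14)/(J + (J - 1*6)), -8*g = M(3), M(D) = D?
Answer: -2265065/184 ≈ -12310.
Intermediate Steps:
G(y) = -92 (G(y) = -4 - 88 = -92)
g = -3/8 (g = -1/8*3 = -3/8 ≈ -0.37500)
R(J) = (14 + J)/(-6 + 2*J) (R(J) = (14 + J)/(J + (J - 6)) = (14 + J)/(J + (-6 + J)) = (14 + J)/(-6 + 2*J))
S(T) = -3/8 - T
(-12305 + 1/G(-97)) + S(R(5)) = (-12305 + 1/(-92)) + (-3/8 - (14 + 5)/(2*(-3 + 5))) = (-12305 - 1/92) + (-3/8 - 19/(2*2)) = -1132061/92 + (-3/8 - 19/(2*2)) = -1132061/92 + (-3/8 - 1*19/4) = -1132061/92 + (-3/8 - 19/4) = -1132061/92 - 41/8 = -2265065/184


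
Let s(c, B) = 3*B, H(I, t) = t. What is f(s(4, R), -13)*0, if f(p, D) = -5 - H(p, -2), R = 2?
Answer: 0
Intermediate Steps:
f(p, D) = -3 (f(p, D) = -5 - 1*(-2) = -5 + 2 = -3)
f(s(4, R), -13)*0 = -3*0 = 0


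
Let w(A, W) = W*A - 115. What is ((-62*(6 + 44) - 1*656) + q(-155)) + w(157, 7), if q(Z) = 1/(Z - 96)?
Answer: -695773/251 ≈ -2772.0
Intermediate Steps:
q(Z) = 1/(-96 + Z)
w(A, W) = -115 + A*W (w(A, W) = A*W - 115 = -115 + A*W)
((-62*(6 + 44) - 1*656) + q(-155)) + w(157, 7) = ((-62*(6 + 44) - 1*656) + 1/(-96 - 155)) + (-115 + 157*7) = ((-62*50 - 656) + 1/(-251)) + (-115 + 1099) = ((-3100 - 656) - 1/251) + 984 = (-3756 - 1/251) + 984 = -942757/251 + 984 = -695773/251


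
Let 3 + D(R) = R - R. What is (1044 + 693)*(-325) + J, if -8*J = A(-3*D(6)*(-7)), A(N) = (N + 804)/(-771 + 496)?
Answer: -1241954259/2200 ≈ -5.6453e+5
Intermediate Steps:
D(R) = -3 (D(R) = -3 + (R - R) = -3 + 0 = -3)
A(N) = -804/275 - N/275 (A(N) = (804 + N)/(-275) = (804 + N)*(-1/275) = -804/275 - N/275)
J = 741/2200 (J = -(-804/275 - (-3*(-3))*(-7)/275)/8 = -(-804/275 - 9*(-7)/275)/8 = -(-804/275 - 1/275*(-63))/8 = -(-804/275 + 63/275)/8 = -1/8*(-741/275) = 741/2200 ≈ 0.33682)
(1044 + 693)*(-325) + J = (1044 + 693)*(-325) + 741/2200 = 1737*(-325) + 741/2200 = -564525 + 741/2200 = -1241954259/2200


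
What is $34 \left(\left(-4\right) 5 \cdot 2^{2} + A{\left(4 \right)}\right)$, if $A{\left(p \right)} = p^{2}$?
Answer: $-2176$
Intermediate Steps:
$34 \left(\left(-4\right) 5 \cdot 2^{2} + A{\left(4 \right)}\right) = 34 \left(\left(-4\right) 5 \cdot 2^{2} + 4^{2}\right) = 34 \left(\left(-20\right) 4 + 16\right) = 34 \left(-80 + 16\right) = 34 \left(-64\right) = -2176$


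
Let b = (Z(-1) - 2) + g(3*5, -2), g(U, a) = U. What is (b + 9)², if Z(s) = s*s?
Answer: 529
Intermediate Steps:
Z(s) = s²
b = 14 (b = ((-1)² - 2) + 3*5 = (1 - 2) + 15 = -1 + 15 = 14)
(b + 9)² = (14 + 9)² = 23² = 529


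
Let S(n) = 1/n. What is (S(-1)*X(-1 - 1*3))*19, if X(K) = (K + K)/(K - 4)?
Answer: -19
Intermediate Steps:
X(K) = 2*K/(-4 + K) (X(K) = (2*K)/(-4 + K) = 2*K/(-4 + K))
(S(-1)*X(-1 - 1*3))*19 = ((2*(-1 - 1*3)/(-4 + (-1 - 1*3)))/(-1))*19 = -2*(-1 - 3)/(-4 + (-1 - 3))*19 = -2*(-4)/(-4 - 4)*19 = -2*(-4)/(-8)*19 = -2*(-4)*(-1)/8*19 = -1*1*19 = -1*19 = -19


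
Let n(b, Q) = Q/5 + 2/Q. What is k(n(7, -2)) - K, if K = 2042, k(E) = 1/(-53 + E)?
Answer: -555429/272 ≈ -2042.0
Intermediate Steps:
n(b, Q) = 2/Q + Q/5 (n(b, Q) = Q*(⅕) + 2/Q = Q/5 + 2/Q = 2/Q + Q/5)
k(n(7, -2)) - K = 1/(-53 + (2/(-2) + (⅕)*(-2))) - 1*2042 = 1/(-53 + (2*(-½) - ⅖)) - 2042 = 1/(-53 + (-1 - ⅖)) - 2042 = 1/(-53 - 7/5) - 2042 = 1/(-272/5) - 2042 = -5/272 - 2042 = -555429/272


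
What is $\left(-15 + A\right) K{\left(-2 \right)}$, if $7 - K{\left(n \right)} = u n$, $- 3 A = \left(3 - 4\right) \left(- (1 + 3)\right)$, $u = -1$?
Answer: $- \frac{245}{3} \approx -81.667$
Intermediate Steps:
$A = - \frac{4}{3}$ ($A = - \frac{\left(3 - 4\right) \left(- (1 + 3)\right)}{3} = - \frac{\left(-1\right) \left(\left(-1\right) 4\right)}{3} = - \frac{\left(-1\right) \left(-4\right)}{3} = \left(- \frac{1}{3}\right) 4 = - \frac{4}{3} \approx -1.3333$)
$K{\left(n \right)} = 7 + n$ ($K{\left(n \right)} = 7 - - n = 7 + n$)
$\left(-15 + A\right) K{\left(-2 \right)} = \left(-15 - \frac{4}{3}\right) \left(7 - 2\right) = \left(- \frac{49}{3}\right) 5 = - \frac{245}{3}$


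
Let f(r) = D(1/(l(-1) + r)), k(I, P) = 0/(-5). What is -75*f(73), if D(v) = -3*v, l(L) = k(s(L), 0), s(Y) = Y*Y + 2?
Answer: 225/73 ≈ 3.0822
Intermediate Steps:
s(Y) = 2 + Y**2 (s(Y) = Y**2 + 2 = 2 + Y**2)
k(I, P) = 0 (k(I, P) = 0*(-1/5) = 0)
l(L) = 0
f(r) = -3/r (f(r) = -3/(0 + r) = -3/r)
-75*f(73) = -(-225)/73 = -75*(-3/73) = 225/73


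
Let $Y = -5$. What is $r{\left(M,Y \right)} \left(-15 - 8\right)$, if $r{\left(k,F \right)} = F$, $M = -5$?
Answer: $115$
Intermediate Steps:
$r{\left(M,Y \right)} \left(-15 - 8\right) = - 5 \left(-15 - 8\right) = \left(-5\right) \left(-23\right) = 115$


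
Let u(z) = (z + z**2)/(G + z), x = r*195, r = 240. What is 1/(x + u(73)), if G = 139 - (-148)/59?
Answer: 6328/296309759 ≈ 2.1356e-5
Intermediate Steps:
G = 8349/59 (G = 139 - (-148)/59 = 139 - 1*(-148/59) = 139 + 148/59 = 8349/59 ≈ 141.51)
x = 46800 (x = 240*195 = 46800)
u(z) = (z + z**2)/(8349/59 + z)
1/(x + u(73)) = 1/(46800 + 59*73*(1 + 73)/(8349 + 59*73)) = 1/(46800 + 59*73*74/(8349 + 4307)) = 1/(46800 + 59*73*74/12656) = 1/(46800 + 59*73*(1/12656)*74) = 1/(46800 + 159359/6328) = 1/(296309759/6328) = 6328/296309759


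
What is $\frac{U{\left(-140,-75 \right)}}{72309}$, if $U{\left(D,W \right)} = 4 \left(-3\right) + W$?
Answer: $- \frac{29}{24103} \approx -0.0012032$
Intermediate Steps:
$U{\left(D,W \right)} = -12 + W$
$\frac{U{\left(-140,-75 \right)}}{72309} = \frac{-12 - 75}{72309} = \left(-87\right) \frac{1}{72309} = - \frac{29}{24103}$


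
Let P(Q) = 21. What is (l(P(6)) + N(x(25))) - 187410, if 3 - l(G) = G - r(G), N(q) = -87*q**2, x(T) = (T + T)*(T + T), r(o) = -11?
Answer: -543937439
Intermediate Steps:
x(T) = 4*T**2 (x(T) = (2*T)*(2*T) = 4*T**2)
l(G) = -8 - G (l(G) = 3 - (G - 1*(-11)) = 3 - (G + 11) = 3 - (11 + G) = 3 + (-11 - G) = -8 - G)
(l(P(6)) + N(x(25))) - 187410 = ((-8 - 1*21) - 87*(4*25**2)**2) - 187410 = ((-8 - 21) - 87*(4*625)**2) - 187410 = (-29 - 87*2500**2) - 187410 = (-29 - 87*6250000) - 187410 = (-29 - 543750000) - 187410 = -543750029 - 187410 = -543937439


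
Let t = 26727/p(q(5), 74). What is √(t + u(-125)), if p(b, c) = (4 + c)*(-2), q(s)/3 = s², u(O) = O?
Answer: I*√200317/26 ≈ 17.214*I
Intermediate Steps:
q(s) = 3*s²
p(b, c) = -8 - 2*c
t = -8909/52 (t = 26727/(-8 - 2*74) = 26727/(-8 - 148) = 26727/(-156) = 26727*(-1/156) = -8909/52 ≈ -171.33)
√(t + u(-125)) = √(-8909/52 - 125) = √(-15409/52) = I*√200317/26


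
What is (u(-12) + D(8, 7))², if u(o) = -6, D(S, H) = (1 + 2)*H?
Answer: 225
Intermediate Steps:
D(S, H) = 3*H
(u(-12) + D(8, 7))² = (-6 + 3*7)² = (-6 + 21)² = 15² = 225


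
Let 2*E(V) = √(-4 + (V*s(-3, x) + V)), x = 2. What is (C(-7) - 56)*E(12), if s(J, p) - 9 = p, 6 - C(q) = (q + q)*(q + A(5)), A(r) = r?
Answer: -78*√35 ≈ -461.45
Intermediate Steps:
C(q) = 6 - 2*q*(5 + q) (C(q) = 6 - (q + q)*(q + 5) = 6 - 2*q*(5 + q))
s(J, p) = 9 + p
E(V) = √(-4 + 12*V)/2 (E(V) = √(-4 + (V*(9 + 2) + V))/2 = √(-4 + (V*11 + V))/2 = √(-4 + (11*V + V))/2 = √(-4 + 12*V)/2)
(C(-7) - 56)*E(12) = ((6 - 10*(-7) - 2*(-7)²) - 56)*√(-1 + 3*12) = ((6 + 70 - 2*49) - 56)*√(-1 + 36) = ((6 + 70 - 98) - 56)*√35 = (-22 - 56)*√35 = -78*√35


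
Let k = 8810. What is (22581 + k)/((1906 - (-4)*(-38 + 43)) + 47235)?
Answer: 31391/49161 ≈ 0.63853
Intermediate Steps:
(22581 + k)/((1906 - (-4)*(-38 + 43)) + 47235) = (22581 + 8810)/((1906 - (-4)*(-38 + 43)) + 47235) = 31391/((1906 - (-4)*5) + 47235) = 31391/((1906 - 1*(-20)) + 47235) = 31391/((1906 + 20) + 47235) = 31391/(1926 + 47235) = 31391/49161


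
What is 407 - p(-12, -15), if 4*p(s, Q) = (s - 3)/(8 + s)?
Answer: 6497/16 ≈ 406.06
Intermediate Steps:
p(s, Q) = (-3 + s)/(4*(8 + s)) (p(s, Q) = ((s - 3)/(8 + s))/4 = ((-3 + s)/(8 + s))/4 = (-3 + s)/(4*(8 + s)))
407 - p(-12, -15) = 407 - (-3 - 12)/(4*(8 - 12)) = 407 - (-15)/(4*(-4)) = 407 - (-1)*(-15)/(4*4) = 407 - 1*15/16 = 407 - 15/16 = 6497/16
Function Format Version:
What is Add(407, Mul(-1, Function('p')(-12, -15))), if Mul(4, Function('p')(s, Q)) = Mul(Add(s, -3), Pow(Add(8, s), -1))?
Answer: Rational(6497, 16) ≈ 406.06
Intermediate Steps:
Function('p')(s, Q) = Mul(Rational(1, 4), Pow(Add(8, s), -1), Add(-3, s)) (Function('p')(s, Q) = Mul(Rational(1, 4), Mul(Add(s, -3), Pow(Add(8, s), -1))) = Mul(Rational(1, 4), Mul(Add(-3, s), Pow(Add(8, s), -1))) = Mul(Rational(1, 4), Mul(Pow(Add(8, s), -1), Add(-3, s))) = Mul(Rational(1, 4), Pow(Add(8, s), -1), Add(-3, s)))
Add(407, Mul(-1, Function('p')(-12, -15))) = Add(407, Mul(-1, Mul(Rational(1, 4), Pow(Add(8, -12), -1), Add(-3, -12)))) = Add(407, Mul(-1, Mul(Rational(1, 4), Pow(-4, -1), -15))) = Add(407, Mul(-1, Mul(Rational(1, 4), Rational(-1, 4), -15))) = Add(407, Mul(-1, Rational(15, 16))) = Add(407, Rational(-15, 16)) = Rational(6497, 16)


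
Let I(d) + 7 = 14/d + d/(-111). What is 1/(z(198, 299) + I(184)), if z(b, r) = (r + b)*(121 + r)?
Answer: 10212/2131565245 ≈ 4.7908e-6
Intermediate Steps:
z(b, r) = (121 + r)*(b + r) (z(b, r) = (b + r)*(121 + r) = (121 + r)*(b + r))
I(d) = -7 + 14/d - d/111 (I(d) = -7 + (14/d + d/(-111)) = -7 + (14/d + d*(-1/111)) = -7 + (14/d - d/111) = -7 + 14/d - d/111)
1/(z(198, 299) + I(184)) = 1/((299² + 121*198 + 121*299 + 198*299) + (-7 + 14/184 - 1/111*184)) = 1/((89401 + 23958 + 36179 + 59202) + (-7 + 14*(1/184) - 184/111)) = 1/(208740 + (-7 + 7/92 - 184/111)) = 1/(208740 - 87635/10212) = 1/(2131565245/10212) = 10212/2131565245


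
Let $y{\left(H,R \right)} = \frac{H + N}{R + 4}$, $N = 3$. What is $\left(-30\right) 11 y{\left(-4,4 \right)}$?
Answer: $\frac{165}{4} \approx 41.25$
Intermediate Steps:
$y{\left(H,R \right)} = \frac{3 + H}{4 + R}$ ($y{\left(H,R \right)} = \frac{H + 3}{R + 4} = \frac{3 + H}{4 + R}$)
$\left(-30\right) 11 y{\left(-4,4 \right)} = \left(-30\right) 11 \frac{3 - 4}{4 + 4} = - 330 \cdot \frac{1}{8} \left(-1\right) = \left(-330\right) \left(- \frac{1}{8}\right) = \frac{165}{4}$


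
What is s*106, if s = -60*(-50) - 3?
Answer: 317682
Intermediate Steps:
s = 2997 (s = 3000 - 3 = 2997)
s*106 = 2997*106 = 317682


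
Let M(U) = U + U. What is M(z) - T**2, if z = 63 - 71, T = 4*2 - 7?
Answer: -17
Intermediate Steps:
T = 1 (T = 8 - 7 = 1)
z = -8
M(U) = 2*U
M(z) - T**2 = 2*(-8) - 1*1**2 = -16 - 1*1 = -16 - 1 = -17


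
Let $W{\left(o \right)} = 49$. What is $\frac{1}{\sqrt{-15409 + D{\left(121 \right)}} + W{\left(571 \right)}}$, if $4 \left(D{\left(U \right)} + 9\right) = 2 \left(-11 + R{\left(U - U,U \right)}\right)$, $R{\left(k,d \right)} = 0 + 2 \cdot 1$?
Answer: $\frac{98}{35647} - \frac{i \sqrt{61690}}{35647} \approx 0.0027492 - 0.0069676 i$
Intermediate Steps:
$R{\left(k,d \right)} = 2$ ($R{\left(k,d \right)} = 0 + 2 = 2$)
$D{\left(U \right)} = - \frac{27}{2}$ ($D{\left(U \right)} = -9 + \frac{2 \left(-11 + 2\right)}{4} = -9 + \frac{2 \left(-9\right)}{4} = -9 + \frac{1}{4} \left(-18\right) = -9 - \frac{9}{2} = - \frac{27}{2}$)
$\frac{1}{\sqrt{-15409 + D{\left(121 \right)}} + W{\left(571 \right)}} = \frac{1}{\sqrt{-15409 - \frac{27}{2}} + 49} = \frac{1}{\sqrt{- \frac{30845}{2}} + 49} = \frac{1}{\frac{i \sqrt{61690}}{2} + 49} = \frac{1}{49 + \frac{i \sqrt{61690}}{2}}$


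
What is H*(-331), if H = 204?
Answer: -67524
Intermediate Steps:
H*(-331) = 204*(-331) = -67524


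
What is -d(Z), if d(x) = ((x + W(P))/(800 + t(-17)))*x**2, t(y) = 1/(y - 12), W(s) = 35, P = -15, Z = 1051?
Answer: -11596101298/7733 ≈ -1.4996e+6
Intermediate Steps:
t(y) = 1/(-12 + y)
d(x) = x**2*(1015/23199 + 29*x/23199) (d(x) = ((x + 35)/(800 + 1/(-12 - 17)))*x**2 = ((35 + x)/(800 + 1/(-29)))*x**2 = ((35 + x)/(800 - 1/29))*x**2 = ((35 + x)/(23199/29))*x**2 = ((35 + x)*(29/23199))*x**2 = (1015/23199 + 29*x/23199)*x**2 = x**2*(1015/23199 + 29*x/23199))
-d(Z) = -29*1051**2*(35 + 1051)/23199 = -29*1104601*1086/23199 = -1*11596101298/7733 = -11596101298/7733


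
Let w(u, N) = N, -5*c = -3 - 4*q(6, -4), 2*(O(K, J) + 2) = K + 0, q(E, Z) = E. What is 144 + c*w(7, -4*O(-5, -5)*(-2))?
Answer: -252/5 ≈ -50.400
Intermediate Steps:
O(K, J) = -2 + K/2 (O(K, J) = -2 + (K + 0)/2 = -2 + K/2)
c = 27/5 (c = -(-3 - 4*6)/5 = -(-3 - 24)/5 = -⅕*(-27) = 27/5 ≈ 5.4000)
144 + c*w(7, -4*O(-5, -5)*(-2)) = 144 + 27*(-4*(-2 + (½)*(-5))*(-2))/5 = 144 + 27*(-4*(-2 - 5/2)*(-2))/5 = 144 + 27*(-4*(-9/2)*(-2))/5 = 144 + 27*(18*(-2))/5 = 144 + (27/5)*(-36) = 144 - 972/5 = -252/5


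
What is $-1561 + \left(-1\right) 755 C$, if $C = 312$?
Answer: $-237121$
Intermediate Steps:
$-1561 + \left(-1\right) 755 C = -1561 + \left(-1\right) 755 \cdot 312 = -1561 - 235560 = -237121$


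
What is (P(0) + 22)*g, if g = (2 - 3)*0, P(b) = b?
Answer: 0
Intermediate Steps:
g = 0 (g = -1*0 = 0)
(P(0) + 22)*g = (0 + 22)*0 = 22*0 = 0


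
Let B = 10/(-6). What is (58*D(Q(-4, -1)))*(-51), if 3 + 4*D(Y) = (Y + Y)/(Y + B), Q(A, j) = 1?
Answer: 4437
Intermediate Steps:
B = -5/3 (B = 10*(-⅙) = -5/3 ≈ -1.6667)
D(Y) = -¾ + Y/(2*(-5/3 + Y)) (D(Y) = -¾ + ((Y + Y)/(Y - 5/3))/4 = -¾ + ((2*Y)/(-5/3 + Y))/4 = -¾ + (2*Y/(-5/3 + Y))/4 = -¾ + Y/(2*(-5/3 + Y)))
(58*D(Q(-4, -1)))*(-51) = (58*(3*(5 - 1*1)/(4*(-5 + 3*1))))*(-51) = (58*(3*(5 - 1)/(4*(-5 + 3))))*(-51) = (58*((¾)*4/(-2)))*(-51) = (58*((¾)*(-½)*4))*(-51) = (58*(-3/2))*(-51) = -87*(-51) = 4437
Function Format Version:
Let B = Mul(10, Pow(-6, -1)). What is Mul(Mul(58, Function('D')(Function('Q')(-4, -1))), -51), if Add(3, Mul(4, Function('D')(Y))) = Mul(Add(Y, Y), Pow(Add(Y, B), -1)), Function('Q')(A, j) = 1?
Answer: 4437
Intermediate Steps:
B = Rational(-5, 3) (B = Mul(10, Rational(-1, 6)) = Rational(-5, 3) ≈ -1.6667)
Function('D')(Y) = Add(Rational(-3, 4), Mul(Rational(1, 2), Y, Pow(Add(Rational(-5, 3), Y), -1))) (Function('D')(Y) = Add(Rational(-3, 4), Mul(Rational(1, 4), Mul(Add(Y, Y), Pow(Add(Y, Rational(-5, 3)), -1)))) = Add(Rational(-3, 4), Mul(Rational(1, 4), Mul(Mul(2, Y), Pow(Add(Rational(-5, 3), Y), -1)))) = Add(Rational(-3, 4), Mul(Rational(1, 4), Mul(2, Y, Pow(Add(Rational(-5, 3), Y), -1)))) = Add(Rational(-3, 4), Mul(Rational(1, 2), Y, Pow(Add(Rational(-5, 3), Y), -1))))
Mul(Mul(58, Function('D')(Function('Q')(-4, -1))), -51) = Mul(Mul(58, Mul(Rational(3, 4), Pow(Add(-5, Mul(3, 1)), -1), Add(5, Mul(-1, 1)))), -51) = Mul(Mul(58, Mul(Rational(3, 4), Pow(Add(-5, 3), -1), Add(5, -1))), -51) = Mul(Mul(58, Mul(Rational(3, 4), Pow(-2, -1), 4)), -51) = Mul(Mul(58, Mul(Rational(3, 4), Rational(-1, 2), 4)), -51) = Mul(Mul(58, Rational(-3, 2)), -51) = Mul(-87, -51) = 4437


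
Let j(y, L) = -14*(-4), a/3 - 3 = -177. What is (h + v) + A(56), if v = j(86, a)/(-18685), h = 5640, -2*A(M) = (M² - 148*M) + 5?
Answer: 306938383/37370 ≈ 8213.5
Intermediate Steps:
a = -522 (a = 9 + 3*(-177) = 9 - 531 = -522)
A(M) = -5/2 + 74*M - M²/2 (A(M) = -((M² - 148*M) + 5)/2 = -(5 + M² - 148*M)/2 = -5/2 + 74*M - M²/2)
j(y, L) = 56
v = -56/18685 (v = 56/(-18685) = 56*(-1/18685) = -56/18685 ≈ -0.0029971)
(h + v) + A(56) = (5640 - 56/18685) + (-5/2 + 74*56 - ½*56²) = 105383344/18685 + (-5/2 + 4144 - ½*3136) = 105383344/18685 + (-5/2 + 4144 - 1568) = 105383344/18685 + 5147/2 = 306938383/37370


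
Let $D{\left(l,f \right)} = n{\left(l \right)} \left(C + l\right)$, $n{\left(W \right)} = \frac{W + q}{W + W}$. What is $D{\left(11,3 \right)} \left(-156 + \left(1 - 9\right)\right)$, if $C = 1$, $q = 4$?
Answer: $- \frac{14760}{11} \approx -1341.8$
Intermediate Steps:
$n{\left(W \right)} = \frac{4 + W}{2 W}$ ($n{\left(W \right)} = \frac{W + 4}{W + W} = \frac{4 + W}{2 W}$)
$D{\left(l,f \right)} = \frac{\left(1 + l\right) \left(4 + l\right)}{2 l}$ ($D{\left(l,f \right)} = \frac{4 + l}{2 l} \left(1 + l\right) = \frac{\left(1 + l\right) \left(4 + l\right)}{2 l}$)
$D{\left(11,3 \right)} \left(-156 + \left(1 - 9\right)\right) = \frac{\left(1 + 11\right) \left(4 + 11\right)}{2 \cdot 11} \left(-156 + \left(1 - 9\right)\right) = \frac{1}{2} \cdot \frac{1}{11} \cdot 12 \cdot 15 \left(-156 + \left(1 - 9\right)\right) = \frac{90 \left(-156 - 8\right)}{11} = \frac{90}{11} \left(-164\right) = - \frac{14760}{11}$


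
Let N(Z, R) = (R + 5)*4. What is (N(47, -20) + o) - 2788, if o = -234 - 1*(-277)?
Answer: -2805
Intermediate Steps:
N(Z, R) = 20 + 4*R (N(Z, R) = (5 + R)*4 = 20 + 4*R)
o = 43 (o = -234 + 277 = 43)
(N(47, -20) + o) - 2788 = ((20 + 4*(-20)) + 43) - 2788 = ((20 - 80) + 43) - 2788 = (-60 + 43) - 2788 = -17 - 2788 = -2805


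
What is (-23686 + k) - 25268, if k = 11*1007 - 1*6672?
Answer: -44549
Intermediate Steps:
k = 4405 (k = 11077 - 6672 = 4405)
(-23686 + k) - 25268 = (-23686 + 4405) - 25268 = -19281 - 25268 = -44549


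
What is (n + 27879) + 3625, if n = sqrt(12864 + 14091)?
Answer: 31504 + 3*sqrt(2995) ≈ 31668.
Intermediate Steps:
n = 3*sqrt(2995) (n = sqrt(26955) = 3*sqrt(2995) ≈ 164.18)
(n + 27879) + 3625 = (3*sqrt(2995) + 27879) + 3625 = (27879 + 3*sqrt(2995)) + 3625 = 31504 + 3*sqrt(2995)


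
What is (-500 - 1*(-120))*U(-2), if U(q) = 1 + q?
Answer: 380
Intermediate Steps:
(-500 - 1*(-120))*U(-2) = (-500 - 1*(-120))*(1 - 2) = (-500 + 120)*(-1) = -380*(-1) = 380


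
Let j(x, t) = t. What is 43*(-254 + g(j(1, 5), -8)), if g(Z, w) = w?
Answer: -11266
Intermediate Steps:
43*(-254 + g(j(1, 5), -8)) = 43*(-254 - 8) = 43*(-262) = -11266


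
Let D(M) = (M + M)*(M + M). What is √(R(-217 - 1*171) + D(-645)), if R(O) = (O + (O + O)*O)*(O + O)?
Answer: 10*I*√2316791 ≈ 15221.0*I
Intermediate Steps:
D(M) = 4*M² (D(M) = (2*M)*(2*M) = 4*M²)
R(O) = 2*O*(O + 2*O²) (R(O) = (O + (2*O)*O)*(2*O) = (O + 2*O²)*(2*O) = 2*O*(O + 2*O²))
√(R(-217 - 1*171) + D(-645)) = √((-217 - 1*171)²*(2 + 4*(-217 - 1*171)) + 4*(-645)²) = √((-217 - 171)²*(2 + 4*(-217 - 171)) + 4*416025) = √((-388)²*(2 + 4*(-388)) + 1664100) = √(150544*(2 - 1552) + 1664100) = √(150544*(-1550) + 1664100) = √(-233343200 + 1664100) = √(-231679100) = 10*I*√2316791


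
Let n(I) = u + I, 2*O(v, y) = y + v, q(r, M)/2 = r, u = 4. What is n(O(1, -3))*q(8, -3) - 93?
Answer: -45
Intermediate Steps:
q(r, M) = 2*r
O(v, y) = v/2 + y/2 (O(v, y) = (y + v)/2 = (v + y)/2 = v/2 + y/2)
n(I) = 4 + I
n(O(1, -3))*q(8, -3) - 93 = (4 + ((½)*1 + (½)*(-3)))*(2*8) - 93 = (4 + (½ - 3/2))*16 - 93 = (4 - 1)*16 - 93 = 3*16 - 93 = 48 - 93 = -45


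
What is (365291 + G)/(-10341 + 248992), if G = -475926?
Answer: -15805/34093 ≈ -0.46358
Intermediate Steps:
(365291 + G)/(-10341 + 248992) = (365291 - 475926)/(-10341 + 248992) = -110635/238651 = -110635*1/238651 = -15805/34093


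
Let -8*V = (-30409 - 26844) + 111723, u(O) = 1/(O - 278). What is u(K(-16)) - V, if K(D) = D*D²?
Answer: 59562943/8748 ≈ 6808.8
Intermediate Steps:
K(D) = D³
u(O) = 1/(-278 + O)
V = -27235/4 (V = -((-30409 - 26844) + 111723)/8 = -(-57253 + 111723)/8 = -⅛*54470 = -27235/4 ≈ -6808.8)
u(K(-16)) - V = 1/(-278 + (-16)³) - 1*(-27235/4) = 1/(-278 - 4096) + 27235/4 = 1/(-4374) + 27235/4 = -1/4374 + 27235/4 = 59562943/8748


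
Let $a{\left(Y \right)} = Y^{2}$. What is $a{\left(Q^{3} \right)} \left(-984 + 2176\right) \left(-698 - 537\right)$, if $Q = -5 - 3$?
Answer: $-385907425280$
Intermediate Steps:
$Q = -8$ ($Q = -5 - 3 = -8$)
$a{\left(Q^{3} \right)} \left(-984 + 2176\right) \left(-698 - 537\right) = \left(\left(-8\right)^{3}\right)^{2} \left(-984 + 2176\right) \left(-698 - 537\right) = \left(-512\right)^{2} \cdot 1192 \left(-1235\right) = 262144 \left(-1472120\right) = -385907425280$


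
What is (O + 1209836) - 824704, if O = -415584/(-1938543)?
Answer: 248865119420/646181 ≈ 3.8513e+5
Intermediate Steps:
O = 138528/646181 (O = -415584*(-1/1938543) = 138528/646181 ≈ 0.21438)
(O + 1209836) - 824704 = (138528/646181 + 1209836) - 824704 = 781773174844/646181 - 824704 = 248865119420/646181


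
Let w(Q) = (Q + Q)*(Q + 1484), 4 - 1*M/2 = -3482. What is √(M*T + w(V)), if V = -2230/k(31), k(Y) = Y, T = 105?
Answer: 2*√127069405/31 ≈ 727.26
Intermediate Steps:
M = 6972 (M = 8 - 2*(-3482) = 8 + 6964 = 6972)
V = -2230/31 ≈ -71.936
w(Q) = 2*Q*(1484 + Q) (w(Q) = (2*Q)*(1484 + Q) = 2*Q*(1484 + Q))
√(M*T + w(V)) = √(6972*105 + 2*(-2230/31)*(1484 - 2230/31)) = √(732060 + 2*(-2230/31)*(43774/31)) = √(732060 - 195232040/961) = √(508277620/961) = 2*√127069405/31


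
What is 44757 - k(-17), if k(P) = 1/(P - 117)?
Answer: 5997439/134 ≈ 44757.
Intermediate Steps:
k(P) = 1/(-117 + P)
44757 - k(-17) = 44757 - 1/(-117 - 17) = 44757 - 1/(-134) = 44757 - 1*(-1/134) = 44757 + 1/134 = 5997439/134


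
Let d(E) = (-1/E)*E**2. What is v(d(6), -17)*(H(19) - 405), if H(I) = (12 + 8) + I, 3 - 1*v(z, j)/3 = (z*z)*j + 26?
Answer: -646722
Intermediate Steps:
d(E) = -E
v(z, j) = -69 - 3*j*z**2 (v(z, j) = 9 - 3*((z*z)*j + 26) = 9 - 3*(z**2*j + 26) = 9 - 3*(j*z**2 + 26) = 9 - 3*(26 + j*z**2) = 9 + (-78 - 3*j*z**2) = -69 - 3*j*z**2)
H(I) = 20 + I
v(d(6), -17)*(H(19) - 405) = (-69 - 3*(-17)*(-1*6)**2)*((20 + 19) - 405) = (-69 - 3*(-17)*(-6)**2)*(39 - 405) = (-69 - 3*(-17)*36)*(-366) = (-69 + 1836)*(-366) = 1767*(-366) = -646722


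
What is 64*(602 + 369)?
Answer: 62144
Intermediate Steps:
64*(602 + 369) = 64*971 = 62144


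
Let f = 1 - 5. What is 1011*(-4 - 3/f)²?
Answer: 170859/16 ≈ 10679.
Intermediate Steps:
f = -4
1011*(-4 - 3/f)² = 1011*(-4 - 3/(-4))² = 1011*(-4 - 3*(-¼))² = 1011*(-4 + ¾)² = 1011*(-13/4)² = 1011*(169/16) = 170859/16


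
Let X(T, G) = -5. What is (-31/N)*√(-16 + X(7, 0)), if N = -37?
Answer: 31*I*√21/37 ≈ 3.8395*I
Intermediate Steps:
(-31/N)*√(-16 + X(7, 0)) = (-31/(-37))*√(-16 - 5) = (-31*(-1/37))*√(-21) = 31*(I*√21)/37 = 31*I*√21/37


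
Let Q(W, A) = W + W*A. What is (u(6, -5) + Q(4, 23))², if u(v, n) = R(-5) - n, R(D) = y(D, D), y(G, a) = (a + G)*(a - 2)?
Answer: 29241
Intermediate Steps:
y(G, a) = (-2 + a)*(G + a) (y(G, a) = (G + a)*(-2 + a) = (-2 + a)*(G + a))
R(D) = -4*D + 2*D² (R(D) = D² - 2*D - 2*D + D*D = D² - 2*D - 2*D + D² = -4*D + 2*D²)
Q(W, A) = W + A*W
u(v, n) = 70 - n (u(v, n) = 2*(-5)*(-2 - 5) - n = 2*(-5)*(-7) - n = 70 - n)
(u(6, -5) + Q(4, 23))² = ((70 - 1*(-5)) + 4*(1 + 23))² = ((70 + 5) + 4*24)² = (75 + 96)² = 171² = 29241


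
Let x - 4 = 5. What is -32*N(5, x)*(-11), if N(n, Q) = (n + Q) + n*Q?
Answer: 20768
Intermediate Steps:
x = 9 (x = 4 + 5 = 9)
N(n, Q) = Q + n + Q*n (N(n, Q) = (Q + n) + Q*n = Q + n + Q*n)
-32*N(5, x)*(-11) = -32*(9 + 5 + 9*5)*(-11) = -32*(9 + 5 + 45)*(-11) = -32*59*(-11) = -1888*(-11) = 20768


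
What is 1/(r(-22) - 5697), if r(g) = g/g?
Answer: -1/5696 ≈ -0.00017556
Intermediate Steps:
r(g) = 1
1/(r(-22) - 5697) = 1/(1 - 5697) = 1/(-5696) = -1/5696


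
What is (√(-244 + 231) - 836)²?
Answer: (836 - I*√13)² ≈ 6.9888e+5 - 6029.0*I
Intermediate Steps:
(√(-244 + 231) - 836)² = (√(-13) - 836)² = (I*√13 - 836)² = (-836 + I*√13)²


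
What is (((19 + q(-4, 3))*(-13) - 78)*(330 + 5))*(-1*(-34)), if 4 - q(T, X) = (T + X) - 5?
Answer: -5182450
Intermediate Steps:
q(T, X) = 9 - T - X (q(T, X) = 4 - ((T + X) - 5) = 4 - (-5 + T + X) = 4 + (5 - T - X) = 9 - T - X)
(((19 + q(-4, 3))*(-13) - 78)*(330 + 5))*(-1*(-34)) = (((19 + (9 - 1*(-4) - 1*3))*(-13) - 78)*(330 + 5))*(-1*(-34)) = (((19 + (9 + 4 - 3))*(-13) - 78)*335)*34 = (((19 + 10)*(-13) - 78)*335)*34 = ((29*(-13) - 78)*335)*34 = ((-377 - 78)*335)*34 = -455*335*34 = -152425*34 = -5182450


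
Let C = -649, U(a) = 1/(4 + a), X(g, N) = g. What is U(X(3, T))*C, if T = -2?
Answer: -649/7 ≈ -92.714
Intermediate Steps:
U(X(3, T))*C = -649/(4 + 3) = -649/7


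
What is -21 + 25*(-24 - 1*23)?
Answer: -1196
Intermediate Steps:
-21 + 25*(-24 - 1*23) = -21 + 25*(-24 - 23) = -21 + 25*(-47) = -21 - 1175 = -1196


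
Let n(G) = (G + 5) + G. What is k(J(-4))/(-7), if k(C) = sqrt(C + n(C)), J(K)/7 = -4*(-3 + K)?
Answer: -sqrt(593)/7 ≈ -3.4788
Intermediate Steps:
n(G) = 5 + 2*G (n(G) = (5 + G) + G = 5 + 2*G)
J(K) = 84 - 28*K (J(K) = 7*(-4*(-3 + K)) = 7*(12 - 4*K) = 84 - 28*K)
k(C) = sqrt(5 + 3*C) (k(C) = sqrt(C + (5 + 2*C)) = sqrt(5 + 3*C))
k(J(-4))/(-7) = sqrt(5 + 3*(84 - 28*(-4)))/(-7) = -sqrt(5 + 3*(84 + 112))/7 = -sqrt(5 + 3*196)/7 = -sqrt(5 + 588)/7 = -sqrt(593)/7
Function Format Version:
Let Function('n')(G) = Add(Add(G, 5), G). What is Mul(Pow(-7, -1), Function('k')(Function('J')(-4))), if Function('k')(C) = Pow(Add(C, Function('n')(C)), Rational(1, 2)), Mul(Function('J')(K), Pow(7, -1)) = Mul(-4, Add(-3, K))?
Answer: Mul(Rational(-1, 7), Pow(593, Rational(1, 2))) ≈ -3.4788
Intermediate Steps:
Function('n')(G) = Add(5, Mul(2, G)) (Function('n')(G) = Add(Add(5, G), G) = Add(5, Mul(2, G)))
Function('J')(K) = Add(84, Mul(-28, K)) (Function('J')(K) = Mul(7, Mul(-4, Add(-3, K))) = Mul(7, Add(12, Mul(-4, K))) = Add(84, Mul(-28, K)))
Function('k')(C) = Pow(Add(5, Mul(3, C)), Rational(1, 2)) (Function('k')(C) = Pow(Add(C, Add(5, Mul(2, C))), Rational(1, 2)) = Pow(Add(5, Mul(3, C)), Rational(1, 2)))
Mul(Pow(-7, -1), Function('k')(Function('J')(-4))) = Mul(Pow(-7, -1), Pow(Add(5, Mul(3, Add(84, Mul(-28, -4)))), Rational(1, 2))) = Mul(Rational(-1, 7), Pow(Add(5, Mul(3, Add(84, 112))), Rational(1, 2))) = Mul(Rational(-1, 7), Pow(Add(5, Mul(3, 196)), Rational(1, 2))) = Mul(Rational(-1, 7), Pow(Add(5, 588), Rational(1, 2))) = Mul(Rational(-1, 7), Pow(593, Rational(1, 2)))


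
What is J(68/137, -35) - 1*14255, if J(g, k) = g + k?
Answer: -1957662/137 ≈ -14290.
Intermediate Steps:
J(68/137, -35) - 1*14255 = (68/137 - 35) - 1*14255 = (68*(1/137) - 35) - 14255 = (68/137 - 35) - 14255 = -4727/137 - 14255 = -1957662/137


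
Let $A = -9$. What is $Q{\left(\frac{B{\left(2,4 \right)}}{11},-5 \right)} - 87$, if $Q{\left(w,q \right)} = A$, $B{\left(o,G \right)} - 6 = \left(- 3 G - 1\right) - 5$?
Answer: $-96$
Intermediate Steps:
$B{\left(o,G \right)} = - 3 G$ ($B{\left(o,G \right)} = 6 - \left(6 + 3 G\right) = - 3 G$)
$Q{\left(w,q \right)} = -9$
$Q{\left(\frac{B{\left(2,4 \right)}}{11},-5 \right)} - 87 = -9 - 87 = -96$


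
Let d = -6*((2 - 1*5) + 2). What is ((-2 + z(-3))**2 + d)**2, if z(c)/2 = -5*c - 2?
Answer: 338724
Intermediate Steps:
d = 6 (d = -6*((2 - 5) + 2) = -6*(-3 + 2) = -6*(-1) = 6)
z(c) = -4 - 10*c (z(c) = 2*(-5*c - 2) = 2*(-2 - 5*c) = -4 - 10*c)
((-2 + z(-3))**2 + d)**2 = ((-2 + (-4 - 10*(-3)))**2 + 6)**2 = ((-2 + (-4 + 30))**2 + 6)**2 = ((-2 + 26)**2 + 6)**2 = (24**2 + 6)**2 = (576 + 6)**2 = 582**2 = 338724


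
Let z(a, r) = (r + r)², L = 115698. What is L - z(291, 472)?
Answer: -775438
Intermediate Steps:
z(a, r) = 4*r² (z(a, r) = (2*r)² = 4*r²)
L - z(291, 472) = 115698 - 4*472² = 115698 - 4*222784 = 115698 - 1*891136 = 115698 - 891136 = -775438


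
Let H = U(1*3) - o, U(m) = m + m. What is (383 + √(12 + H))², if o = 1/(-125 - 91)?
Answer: (13788 + √23334)²/1296 ≈ 1.4996e+5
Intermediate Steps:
U(m) = 2*m
o = -1/216 (o = 1/(-216) = -1/216 ≈ -0.0046296)
H = 1297/216 (H = 2*(1*3) - 1*(-1/216) = 2*3 + 1/216 = 6 + 1/216 = 1297/216 ≈ 6.0046)
(383 + √(12 + H))² = (383 + √(12 + 1297/216))² = (383 + √(3889/216))² = (383 + √23334/36)²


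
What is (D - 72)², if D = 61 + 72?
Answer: 3721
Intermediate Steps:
D = 133
(D - 72)² = (133 - 72)² = 61² = 3721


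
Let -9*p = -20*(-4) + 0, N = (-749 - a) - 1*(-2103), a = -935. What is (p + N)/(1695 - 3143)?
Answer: -20521/13032 ≈ -1.5747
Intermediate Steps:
N = 2289 (N = (-749 - 1*(-935)) - 1*(-2103) = (-749 + 935) + 2103 = 186 + 2103 = 2289)
p = -80/9 (p = -(-20*(-4) + 0)/9 = -(80 + 0)/9 = -⅑*80 = -80/9 ≈ -8.8889)
(p + N)/(1695 - 3143) = (-80/9 + 2289)/(1695 - 3143) = (20521/9)/(-1448) = (20521/9)*(-1/1448) = -20521/13032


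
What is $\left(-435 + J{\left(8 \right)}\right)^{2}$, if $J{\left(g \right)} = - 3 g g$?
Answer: $393129$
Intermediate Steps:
$J{\left(g \right)} = - 3 g^{2}$
$\left(-435 + J{\left(8 \right)}\right)^{2} = \left(-435 - 3 \cdot 8^{2}\right)^{2} = \left(-435 - 192\right)^{2} = \left(-627\right)^{2} = 393129$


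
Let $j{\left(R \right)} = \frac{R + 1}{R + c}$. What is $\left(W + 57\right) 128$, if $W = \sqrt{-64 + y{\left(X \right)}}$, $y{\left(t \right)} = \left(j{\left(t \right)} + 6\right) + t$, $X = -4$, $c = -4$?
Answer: $7296 + 32 i \sqrt{986} \approx 7296.0 + 1004.8 i$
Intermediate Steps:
$j{\left(R \right)} = \frac{1 + R}{-4 + R}$ ($j{\left(R \right)} = \frac{R + 1}{R - 4} = \frac{1 + R}{-4 + R}$)
$y{\left(t \right)} = 6 + t + \frac{1 + t}{-4 + t}$ ($y{\left(t \right)} = \left(\frac{1 + t}{-4 + t} + 6\right) + t = \left(6 + \frac{1 + t}{-4 + t}\right) + t = 6 + t + \frac{1 + t}{-4 + t}$)
$W = \frac{i \sqrt{986}}{4}$ ($W = \sqrt{-64 + \frac{-23 + \left(-4\right)^{2} + 3 \left(-4\right)}{-4 - 4}} = \sqrt{-64 + \frac{-23 + 16 - 12}{-8}} = \sqrt{-64 - - \frac{19}{8}} = \sqrt{-64 + \frac{19}{8}} = \sqrt{- \frac{493}{8}} = \frac{i \sqrt{986}}{4} \approx 7.8502 i$)
$\left(W + 57\right) 128 = \left(\frac{i \sqrt{986}}{4} + 57\right) 128 = \left(57 + \frac{i \sqrt{986}}{4}\right) 128 = 7296 + 32 i \sqrt{986}$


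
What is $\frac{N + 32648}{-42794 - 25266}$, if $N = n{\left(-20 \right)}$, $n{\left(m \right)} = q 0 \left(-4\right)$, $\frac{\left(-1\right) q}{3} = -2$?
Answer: $- \frac{8162}{17015} \approx -0.47969$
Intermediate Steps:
$q = 6$ ($q = \left(-3\right) \left(-2\right) = 6$)
$n{\left(m \right)} = 0$ ($n{\left(m \right)} = 6 \cdot 0 \left(-4\right) = 0 \left(-4\right) = 0$)
$N = 0$
$\frac{N + 32648}{-42794 - 25266} = \frac{0 + 32648}{-42794 - 25266} = \frac{32648}{-68060} = 32648 \left(- \frac{1}{68060}\right) = - \frac{8162}{17015}$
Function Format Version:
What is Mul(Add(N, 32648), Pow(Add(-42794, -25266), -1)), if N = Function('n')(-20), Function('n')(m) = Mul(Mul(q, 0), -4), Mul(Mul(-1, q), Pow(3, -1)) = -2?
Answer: Rational(-8162, 17015) ≈ -0.47969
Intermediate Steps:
q = 6 (q = Mul(-3, -2) = 6)
Function('n')(m) = 0 (Function('n')(m) = Mul(Mul(6, 0), -4) = Mul(0, -4) = 0)
N = 0
Mul(Add(N, 32648), Pow(Add(-42794, -25266), -1)) = Mul(Add(0, 32648), Pow(Add(-42794, -25266), -1)) = Mul(32648, Pow(-68060, -1)) = Mul(32648, Rational(-1, 68060)) = Rational(-8162, 17015)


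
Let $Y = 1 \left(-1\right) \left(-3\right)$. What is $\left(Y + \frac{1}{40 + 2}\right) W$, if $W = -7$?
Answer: $- \frac{127}{6} \approx -21.167$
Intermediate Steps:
$Y = 3$ ($Y = \left(-1\right) \left(-3\right) = 3$)
$\left(Y + \frac{1}{40 + 2}\right) W = \left(3 + \frac{1}{40 + 2}\right) \left(-7\right) = \left(3 + \frac{1}{42}\right) \left(-7\right) = \frac{127}{42} \left(-7\right) = - \frac{127}{6}$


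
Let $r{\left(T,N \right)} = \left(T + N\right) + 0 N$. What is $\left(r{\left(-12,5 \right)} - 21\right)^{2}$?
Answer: $784$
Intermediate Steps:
$r{\left(T,N \right)} = N + T$ ($r{\left(T,N \right)} = \left(N + T\right) + 0 = N + T$)
$\left(r{\left(-12,5 \right)} - 21\right)^{2} = \left(\left(5 - 12\right) - 21\right)^{2} = \left(-7 - 21\right)^{2} = \left(-28\right)^{2} = 784$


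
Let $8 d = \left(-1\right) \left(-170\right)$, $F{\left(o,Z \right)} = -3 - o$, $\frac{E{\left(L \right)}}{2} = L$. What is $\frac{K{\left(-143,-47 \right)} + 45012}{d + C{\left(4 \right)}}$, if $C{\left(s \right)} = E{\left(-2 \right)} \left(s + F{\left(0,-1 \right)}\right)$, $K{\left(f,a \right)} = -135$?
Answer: $\frac{59836}{23} \approx 2601.6$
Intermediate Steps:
$E{\left(L \right)} = 2 L$
$C{\left(s \right)} = 12 - 4 s$ ($C{\left(s \right)} = 2 \left(-2\right) \left(s - 3\right) = - 4 \left(s + \left(-3 + 0\right)\right) = - 4 \left(s - 3\right) = - 4 \left(-3 + s\right) = 12 - 4 s$)
$d = \frac{85}{4}$ ($d = \frac{\left(-1\right) \left(-170\right)}{8} = \frac{1}{8} \cdot 170 = \frac{85}{4} \approx 21.25$)
$\frac{K{\left(-143,-47 \right)} + 45012}{d + C{\left(4 \right)}} = \frac{-135 + 45012}{\frac{85}{4} + \left(12 - 16\right)} = \frac{44877}{\frac{85}{4} + \left(12 - 16\right)} = \frac{44877}{\frac{85}{4} - 4} = \frac{44877}{\frac{69}{4}} = 44877 \cdot \frac{4}{69} = \frac{59836}{23}$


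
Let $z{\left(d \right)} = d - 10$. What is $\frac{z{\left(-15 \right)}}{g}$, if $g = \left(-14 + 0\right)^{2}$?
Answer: $- \frac{25}{196} \approx -0.12755$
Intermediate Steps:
$z{\left(d \right)} = -10 + d$ ($z{\left(d \right)} = d - 10 = -10 + d$)
$g = 196$ ($g = \left(-14\right)^{2} = 196$)
$\frac{z{\left(-15 \right)}}{g} = \frac{-10 - 15}{196} = \left(-25\right) \frac{1}{196} = - \frac{25}{196}$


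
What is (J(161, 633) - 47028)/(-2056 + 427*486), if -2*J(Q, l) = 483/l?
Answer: -19845977/86706652 ≈ -0.22889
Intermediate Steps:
J(Q, l) = -483/(2*l)
(J(161, 633) - 47028)/(-2056 + 427*486) = (-483/2/633 - 47028)/(-2056 + 427*486) = (-483/2*1/633 - 47028)/(-2056 + 207522) = (-161/422 - 47028)/205466 = -19845977/422*1/205466 = -19845977/86706652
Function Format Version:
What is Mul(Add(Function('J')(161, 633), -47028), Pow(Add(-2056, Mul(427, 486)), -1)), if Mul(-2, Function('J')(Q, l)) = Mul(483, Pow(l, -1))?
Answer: Rational(-19845977, 86706652) ≈ -0.22889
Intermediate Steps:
Function('J')(Q, l) = Mul(Rational(-483, 2), Pow(l, -1)) (Function('J')(Q, l) = Mul(Rational(-1, 2), Mul(483, Pow(l, -1))) = Mul(Rational(-483, 2), Pow(l, -1)))
Mul(Add(Function('J')(161, 633), -47028), Pow(Add(-2056, Mul(427, 486)), -1)) = Mul(Add(Mul(Rational(-483, 2), Pow(633, -1)), -47028), Pow(Add(-2056, Mul(427, 486)), -1)) = Mul(Add(Mul(Rational(-483, 2), Rational(1, 633)), -47028), Pow(Add(-2056, 207522), -1)) = Mul(Add(Rational(-161, 422), -47028), Pow(205466, -1)) = Mul(Rational(-19845977, 422), Rational(1, 205466)) = Rational(-19845977, 86706652)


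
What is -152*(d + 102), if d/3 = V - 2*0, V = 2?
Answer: -16416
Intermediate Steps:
d = 6 (d = 3*(2 - 2*0) = 3*(2 + 0) = 3*2 = 6)
-152*(d + 102) = -152*(6 + 102) = -152*108 = -16416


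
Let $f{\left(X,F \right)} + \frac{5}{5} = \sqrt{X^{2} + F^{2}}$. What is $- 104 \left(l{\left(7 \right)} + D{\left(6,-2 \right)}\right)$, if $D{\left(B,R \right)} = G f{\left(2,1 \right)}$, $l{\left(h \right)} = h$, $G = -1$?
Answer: $-832 + 104 \sqrt{5} \approx -599.45$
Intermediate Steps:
$f{\left(X,F \right)} = -1 + \sqrt{F^{2} + X^{2}}$ ($f{\left(X,F \right)} = -1 + \sqrt{X^{2} + F^{2}} = -1 + \sqrt{F^{2} + X^{2}}$)
$D{\left(B,R \right)} = 1 - \sqrt{5}$ ($D{\left(B,R \right)} = - (-1 + \sqrt{1^{2} + 2^{2}}) = - (-1 + \sqrt{1 + 4}) = - (-1 + \sqrt{5}) = 1 - \sqrt{5}$)
$- 104 \left(l{\left(7 \right)} + D{\left(6,-2 \right)}\right) = - 104 \left(7 + \left(1 - \sqrt{5}\right)\right) = - 104 \left(8 - \sqrt{5}\right) = -832 + 104 \sqrt{5}$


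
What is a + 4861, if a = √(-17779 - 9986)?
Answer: 4861 + 3*I*√3085 ≈ 4861.0 + 166.63*I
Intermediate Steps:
a = 3*I*√3085 (a = √(-27765) = 3*I*√3085 ≈ 166.63*I)
a + 4861 = 3*I*√3085 + 4861 = 4861 + 3*I*√3085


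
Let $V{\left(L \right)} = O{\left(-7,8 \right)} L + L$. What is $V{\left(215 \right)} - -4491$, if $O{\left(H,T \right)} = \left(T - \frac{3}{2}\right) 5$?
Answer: $\frac{23387}{2} \approx 11694.0$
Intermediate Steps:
$O{\left(H,T \right)} = - \frac{15}{2} + 5 T$ ($O{\left(H,T \right)} = \left(T - \frac{3}{2}\right) 5 = \left(- \frac{3}{2} + T\right) 5 = - \frac{15}{2} + 5 T$)
$V{\left(L \right)} = \frac{67 L}{2}$ ($V{\left(L \right)} = \left(- \frac{15}{2} + 5 \cdot 8\right) L + L = \left(- \frac{15}{2} + 40\right) L + L = \frac{65 L}{2} + L = \frac{67 L}{2}$)
$V{\left(215 \right)} - -4491 = \frac{67}{2} \cdot 215 - -4491 = \frac{14405}{2} + 4491 = \frac{23387}{2}$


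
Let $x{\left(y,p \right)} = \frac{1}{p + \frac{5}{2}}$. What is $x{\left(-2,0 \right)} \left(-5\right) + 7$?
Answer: $5$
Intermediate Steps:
$x{\left(y,p \right)} = \frac{1}{\frac{5}{2} + p}$ ($x{\left(y,p \right)} = \frac{1}{p + 5 \cdot \frac{1}{2}} = \frac{1}{p + \frac{5}{2}} = \frac{1}{\frac{5}{2} + p}$)
$x{\left(-2,0 \right)} \left(-5\right) + 7 = \frac{2}{5 + 2 \cdot 0} \left(-5\right) + 7 = \frac{2}{5 + 0} \left(-5\right) + 7 = \frac{2}{5} \left(-5\right) + 7 = -2 + 7 = 5$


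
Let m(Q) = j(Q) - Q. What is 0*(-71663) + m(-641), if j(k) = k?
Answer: 0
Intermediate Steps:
m(Q) = 0 (m(Q) = Q - Q = 0)
0*(-71663) + m(-641) = 0*(-71663) + 0 = 0 + 0 = 0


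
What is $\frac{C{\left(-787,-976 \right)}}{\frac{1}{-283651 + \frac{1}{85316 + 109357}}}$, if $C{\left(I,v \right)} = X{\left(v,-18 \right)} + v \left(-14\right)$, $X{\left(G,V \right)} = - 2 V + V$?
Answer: $- \frac{755508972931204}{194673} \approx -3.8809 \cdot 10^{9}$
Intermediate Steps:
$X{\left(G,V \right)} = - V$
$C{\left(I,v \right)} = 18 - 14 v$ ($C{\left(I,v \right)} = \left(-1\right) \left(-18\right) + v \left(-14\right) = 18 - 14 v$)
$\frac{C{\left(-787,-976 \right)}}{\frac{1}{-283651 + \frac{1}{85316 + 109357}}} = \frac{18 - -13664}{\frac{1}{-283651 + \frac{1}{85316 + 109357}}} = \frac{18 + 13664}{\frac{1}{-283651 + \frac{1}{194673}}} = \frac{13682}{\frac{1}{-283651 + \frac{1}{194673}}} = \frac{13682}{\frac{1}{- \frac{55219191122}{194673}}} = \frac{13682}{- \frac{194673}{55219191122}} = 13682 \left(- \frac{55219191122}{194673}\right) = - \frac{755508972931204}{194673}$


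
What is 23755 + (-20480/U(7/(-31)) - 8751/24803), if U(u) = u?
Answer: 19871234238/173621 ≈ 1.1445e+5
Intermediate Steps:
23755 + (-20480/U(7/(-31)) - 8751/24803) = 23755 + (-20480/(7/(-31)) - 8751/24803) = 23755 + (-20480/(7*(-1/31)) - 8751*1/24803) = 23755 + (-20480/(-7/31) - 8751/24803) = 23755 + (-20480*(-31/7) - 8751/24803) = 23755 + (634880/7 - 8751/24803) = 23755 + 15746867383/173621 = 19871234238/173621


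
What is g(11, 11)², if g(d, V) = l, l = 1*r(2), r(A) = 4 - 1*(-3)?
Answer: 49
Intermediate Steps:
r(A) = 7 (r(A) = 4 + 3 = 7)
l = 7 (l = 1*7 = 7)
g(d, V) = 7
g(11, 11)² = 7² = 49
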